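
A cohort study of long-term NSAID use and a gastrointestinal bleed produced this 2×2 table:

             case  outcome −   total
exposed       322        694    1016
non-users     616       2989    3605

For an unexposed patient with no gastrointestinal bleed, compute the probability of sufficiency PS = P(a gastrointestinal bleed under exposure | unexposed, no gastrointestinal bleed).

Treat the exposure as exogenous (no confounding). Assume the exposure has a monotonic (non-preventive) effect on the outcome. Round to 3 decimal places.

PS ≈ 0.176

p₁ = P(outcome | exposed) = 322/1016 = 0.31693
p₀ = P(outcome | unexposed) = 616/3605 = 0.17087
Under exogeneity and monotonicity, PS = (p₁ − p₀)/(1 − p₀).
PS = (0.31693 − 0.17087) / 0.82913 ≈ 0.1762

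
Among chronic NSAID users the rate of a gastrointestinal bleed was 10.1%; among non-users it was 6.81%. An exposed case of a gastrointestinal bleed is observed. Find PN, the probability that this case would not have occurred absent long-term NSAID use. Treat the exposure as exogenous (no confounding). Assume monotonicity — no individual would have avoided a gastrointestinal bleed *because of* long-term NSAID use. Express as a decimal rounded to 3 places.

PN ≈ 0.326

p₁ = 0.101, p₀ = 0.0681.
Under exogeneity and monotonicity, PN = (p₁ − p₀) / p₁.
PN = (0.101 − 0.0681) / 0.101 = 0.0329 / 0.101 ≈ 0.3257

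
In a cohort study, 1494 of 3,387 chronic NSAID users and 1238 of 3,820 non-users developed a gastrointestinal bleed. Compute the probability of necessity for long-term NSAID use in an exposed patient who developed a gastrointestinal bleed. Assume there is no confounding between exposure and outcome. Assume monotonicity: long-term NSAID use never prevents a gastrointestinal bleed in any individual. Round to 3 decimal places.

PN ≈ 0.265

p₁ = P(outcome | exposed) = 1494/3387 = 0.4411
p₀ = P(outcome | unexposed) = 1238/3820 = 0.32408
Under exogeneity and monotonicity, PN = (p₁ − p₀) / p₁.
PN = (0.4411 − 0.32408) / 0.4411 = 0.11701 / 0.4411 ≈ 0.2653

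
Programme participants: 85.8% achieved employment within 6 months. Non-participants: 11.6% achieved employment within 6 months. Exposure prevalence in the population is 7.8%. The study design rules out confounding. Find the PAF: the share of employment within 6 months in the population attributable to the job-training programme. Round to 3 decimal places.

PAF ≈ 0.333

p₁ = 0.858, p₀ = 0.116.
Overall risk P(Y=1) = π·p₁ + (1−π)·p₀ = 0.078×0.858 + 0.922×0.116 = 0.17388.
Under exogeneity, PAF = [P(Y=1) − p₀] / P(Y=1).
PAF = (0.17388 − 0.116) / 0.17388 ≈ 0.3329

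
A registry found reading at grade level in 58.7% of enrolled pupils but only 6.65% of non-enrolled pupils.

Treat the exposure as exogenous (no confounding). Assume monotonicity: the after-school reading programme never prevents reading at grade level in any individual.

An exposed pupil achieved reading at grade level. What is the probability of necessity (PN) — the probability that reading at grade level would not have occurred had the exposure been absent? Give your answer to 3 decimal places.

p₁ = 0.587, p₀ = 0.0665.
Under exogeneity and monotonicity, PN = (p₁ − p₀) / p₁.
PN = (0.587 − 0.0665) / 0.587 = 0.5205 / 0.587 ≈ 0.8867

PN ≈ 0.887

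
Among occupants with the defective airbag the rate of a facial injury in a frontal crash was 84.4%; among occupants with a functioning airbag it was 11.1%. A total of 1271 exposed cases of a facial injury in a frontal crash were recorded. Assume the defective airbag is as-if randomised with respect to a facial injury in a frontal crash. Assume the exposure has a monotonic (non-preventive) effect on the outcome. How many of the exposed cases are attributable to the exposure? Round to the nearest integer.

p₁ = 0.844, p₀ = 0.111.
PN = (p₁ − p₀)/p₁ = (0.844 − 0.111) / 0.844 ≈ 0.86848.
Attributable cases ≈ PN × (exposed cases) = 0.86848 × 1271 ≈ 1103.84.

about 1104 cases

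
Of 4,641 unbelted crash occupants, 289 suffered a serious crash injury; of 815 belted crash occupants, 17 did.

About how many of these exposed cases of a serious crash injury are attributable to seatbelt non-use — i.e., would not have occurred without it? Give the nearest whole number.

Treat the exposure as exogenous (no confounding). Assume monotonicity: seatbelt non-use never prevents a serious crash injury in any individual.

about 192 cases

p₁ = P(outcome | exposed) = 289/4641 = 0.062271
p₀ = P(outcome | unexposed) = 17/815 = 0.020859
PN = (p₁ − p₀)/p₁ = (0.062271 − 0.020859) / 0.062271 ≈ 0.66503.
Attributable cases ≈ PN × (exposed cases) = 0.66503 × 289 ≈ 192.19.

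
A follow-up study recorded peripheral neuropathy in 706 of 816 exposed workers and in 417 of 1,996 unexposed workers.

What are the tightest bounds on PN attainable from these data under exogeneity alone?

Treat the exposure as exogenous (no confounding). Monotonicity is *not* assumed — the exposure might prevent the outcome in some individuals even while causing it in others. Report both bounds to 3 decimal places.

0.759 ≤ PN ≤ 0.914

p₁ = P(outcome | exposed) = 706/816 = 0.8652
p₀ = P(outcome | unexposed) = 417/1996 = 0.20892
Under exogeneity alone the bounds on PN are max{0,(p₁−p₀)/p₁} ≤ PN ≤ min{1,(1−p₀)/p₁}.
  lower = (p₁ − p₀)/p₁ = 0.65628 / 0.8652 ≈ 0.7585
  upper = min{1, (1 − p₀)/p₁} = 0.79108 / 0.8652 ≈ 0.9143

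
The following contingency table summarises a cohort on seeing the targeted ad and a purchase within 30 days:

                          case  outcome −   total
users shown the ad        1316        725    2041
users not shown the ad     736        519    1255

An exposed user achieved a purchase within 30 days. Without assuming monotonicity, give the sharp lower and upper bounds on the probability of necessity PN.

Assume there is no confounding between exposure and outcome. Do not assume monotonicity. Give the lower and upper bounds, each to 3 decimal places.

0.090 ≤ PN ≤ 0.641

p₁ = P(outcome | exposed) = 1316/2041 = 0.64478
p₀ = P(outcome | unexposed) = 736/1255 = 0.58645
Under exogeneity alone the bounds on PN are max{0,(p₁−p₀)/p₁} ≤ PN ≤ min{1,(1−p₀)/p₁}.
  lower = (p₁ − p₀)/p₁ = 0.058328 / 0.64478 ≈ 0.0905
  upper = min{1, (1 − p₀)/p₁} = 0.41355 / 0.64478 ≈ 0.6414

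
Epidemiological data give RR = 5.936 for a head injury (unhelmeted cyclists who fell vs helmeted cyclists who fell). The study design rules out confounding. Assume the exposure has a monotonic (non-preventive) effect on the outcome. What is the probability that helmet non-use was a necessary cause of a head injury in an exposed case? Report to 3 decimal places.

Under exogeneity and monotonicity, PN = (RR − 1) / RR = 1 − 1/RR.
PN = (5.936 − 1) / 5.936 = 4.936 / 5.936 ≈ 0.8315

PN ≈ 0.832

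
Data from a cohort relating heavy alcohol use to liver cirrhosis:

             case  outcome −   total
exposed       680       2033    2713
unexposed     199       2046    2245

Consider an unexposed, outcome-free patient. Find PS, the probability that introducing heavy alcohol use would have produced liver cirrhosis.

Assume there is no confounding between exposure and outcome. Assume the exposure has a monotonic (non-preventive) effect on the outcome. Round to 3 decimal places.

p₁ = P(outcome | exposed) = 680/2713 = 0.25065
p₀ = P(outcome | unexposed) = 199/2245 = 0.088641
Under exogeneity and monotonicity, PS = (p₁ − p₀) / (1 − p₀).
PS = (0.25065 − 0.088641) / (1 − 0.088641) = 0.162 / 0.91136 ≈ 0.1778

PS ≈ 0.178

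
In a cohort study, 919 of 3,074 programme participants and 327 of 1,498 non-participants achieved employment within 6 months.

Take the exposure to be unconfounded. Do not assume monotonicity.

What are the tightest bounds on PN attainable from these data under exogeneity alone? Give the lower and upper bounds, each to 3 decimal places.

0.270 ≤ PN ≤ 1.000

p₁ = P(outcome | exposed) = 919/3074 = 0.29896
p₀ = P(outcome | unexposed) = 327/1498 = 0.21829
Under exogeneity alone the bounds on PN are max{0,(p₁−p₀)/p₁} ≤ PN ≤ min{1,(1−p₀)/p₁}.
  lower = (p₁ − p₀)/p₁ = 0.080668 / 0.29896 ≈ 0.2698
  upper = min{1, (1 − p₀)/p₁} = 0.78171 / 0.29896 ≈ 2.6148 → capped at 1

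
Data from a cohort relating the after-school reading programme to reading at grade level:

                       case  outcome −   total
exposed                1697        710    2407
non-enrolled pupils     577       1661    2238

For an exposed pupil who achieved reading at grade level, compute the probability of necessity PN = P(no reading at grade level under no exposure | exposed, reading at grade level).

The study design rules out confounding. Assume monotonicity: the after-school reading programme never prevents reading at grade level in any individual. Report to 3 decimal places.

PN ≈ 0.634

p₁ = P(outcome | exposed) = 1697/2407 = 0.70503
p₀ = P(outcome | unexposed) = 577/2238 = 0.25782
Under exogeneity and monotonicity, PN = (p₁ − p₀) / p₁.
PN = (0.70503 − 0.25782) / 0.70503 = 0.44721 / 0.70503 ≈ 0.6343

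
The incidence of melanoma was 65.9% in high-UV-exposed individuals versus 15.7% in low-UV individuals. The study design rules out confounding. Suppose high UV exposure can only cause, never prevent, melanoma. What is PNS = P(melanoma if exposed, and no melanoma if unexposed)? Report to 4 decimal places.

p₁ = 0.659, p₀ = 0.157.
Under exogeneity and monotonicity, PNS = p₁ − p₀.
PNS = 0.659 − 0.157 = 0.502

PNS ≈ 0.5020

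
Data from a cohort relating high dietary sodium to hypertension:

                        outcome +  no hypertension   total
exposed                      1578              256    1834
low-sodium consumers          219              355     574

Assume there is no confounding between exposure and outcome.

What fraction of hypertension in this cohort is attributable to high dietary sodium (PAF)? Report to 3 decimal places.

PAF ≈ 0.489

p₁ = P(outcome | exposed) = 1578/1834 = 0.86041
p₀ = P(outcome | unexposed) = 219/574 = 0.38153
Exposure prevalence π = 1834/2408 = 0.76163; overall risk P(Y=1) = 0.74626.
Under exogeneity, PAF = [P(Y=1) − p₀]/P(Y=1).
PAF = (0.74626 − 0.38153) / 0.74626 ≈ 0.4887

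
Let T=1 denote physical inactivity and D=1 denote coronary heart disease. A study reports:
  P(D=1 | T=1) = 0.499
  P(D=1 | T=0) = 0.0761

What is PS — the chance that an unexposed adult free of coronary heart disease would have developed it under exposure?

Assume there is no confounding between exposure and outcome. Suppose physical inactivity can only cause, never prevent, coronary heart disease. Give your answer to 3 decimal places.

PS ≈ 0.458

Let p₁ = 0.499, p₀ = 0.0761.
Under exogeneity and monotonicity, PS = (p₁ − p₀) / (1 − p₀).
PS = (0.499 − 0.0761) / (1 − 0.0761) = 0.4229 / 0.9239 ≈ 0.4577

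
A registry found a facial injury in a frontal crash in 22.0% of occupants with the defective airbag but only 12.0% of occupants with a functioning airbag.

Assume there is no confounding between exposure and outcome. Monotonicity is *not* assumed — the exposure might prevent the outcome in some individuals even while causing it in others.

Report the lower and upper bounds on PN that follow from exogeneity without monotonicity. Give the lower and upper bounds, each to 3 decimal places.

p₁ = 0.22, p₀ = 0.12.
Under exogeneity alone the bounds on PN are max{0,(p₁−p₀)/p₁} ≤ PN ≤ min{1,(1−p₀)/p₁}.
  lower = (p₁ − p₀)/p₁ = 0.1 / 0.22 ≈ 0.4545
  upper = min{1, (1 − p₀)/p₁} = 0.88 / 0.22 ≈ 4.0000 → capped at 1

0.455 ≤ PN ≤ 1.000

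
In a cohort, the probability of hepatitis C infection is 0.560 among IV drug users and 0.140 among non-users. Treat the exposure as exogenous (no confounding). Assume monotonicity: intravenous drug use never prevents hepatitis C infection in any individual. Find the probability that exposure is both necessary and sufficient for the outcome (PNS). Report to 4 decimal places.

PNS ≈ 0.4200

Let p₁ = 0.56, p₀ = 0.14.
Under exogeneity and monotonicity, PNS = p₁ − p₀.
PNS = 0.56 − 0.14 = 0.42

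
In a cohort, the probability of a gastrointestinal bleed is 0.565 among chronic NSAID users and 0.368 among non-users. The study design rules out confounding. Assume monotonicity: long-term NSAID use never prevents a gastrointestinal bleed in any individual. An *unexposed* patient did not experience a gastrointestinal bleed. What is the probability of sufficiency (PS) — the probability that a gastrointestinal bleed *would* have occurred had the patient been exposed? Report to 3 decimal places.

PS ≈ 0.312

Let p₁ = 0.565, p₀ = 0.368.
Under exogeneity and monotonicity, PS = (p₁ − p₀) / (1 − p₀).
PS = (0.565 − 0.368) / (1 − 0.368) = 0.197 / 0.632 ≈ 0.3117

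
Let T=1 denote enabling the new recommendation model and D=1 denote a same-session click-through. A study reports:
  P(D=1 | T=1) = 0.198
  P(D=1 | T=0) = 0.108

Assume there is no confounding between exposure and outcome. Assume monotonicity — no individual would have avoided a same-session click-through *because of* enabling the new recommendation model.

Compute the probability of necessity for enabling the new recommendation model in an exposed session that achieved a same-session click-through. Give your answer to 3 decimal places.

Let p₁ = 0.198, p₀ = 0.108.
Under exogeneity and monotonicity, PN = (p₁ − p₀) / p₁.
PN = (0.198 − 0.108) / 0.198 = 0.09 / 0.198 ≈ 0.4545

PN ≈ 0.455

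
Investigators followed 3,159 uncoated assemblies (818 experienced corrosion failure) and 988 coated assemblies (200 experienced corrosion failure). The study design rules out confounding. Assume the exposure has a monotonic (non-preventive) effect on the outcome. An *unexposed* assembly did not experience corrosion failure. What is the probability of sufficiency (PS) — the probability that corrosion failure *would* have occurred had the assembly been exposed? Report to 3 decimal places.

PS ≈ 0.071

p₁ = P(outcome | exposed) = 818/3159 = 0.25894
p₀ = P(outcome | unexposed) = 200/988 = 0.20243
Under exogeneity and monotonicity, PS = (p₁ − p₀) / (1 − p₀).
PS = (0.25894 − 0.20243) / (1 − 0.20243) = 0.056514 / 0.79757 ≈ 0.0709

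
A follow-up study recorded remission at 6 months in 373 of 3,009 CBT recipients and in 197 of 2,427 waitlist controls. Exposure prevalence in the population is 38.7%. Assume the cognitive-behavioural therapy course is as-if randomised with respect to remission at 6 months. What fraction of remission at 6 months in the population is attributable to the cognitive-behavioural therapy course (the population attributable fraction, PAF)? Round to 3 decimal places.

p₁ = P(outcome | exposed) = 373/3009 = 0.12396
p₀ = P(outcome | unexposed) = 197/2427 = 0.08117
Overall risk P(Y=1) = π·p₁ + (1−π)·p₀ = 0.387×0.12396 + 0.613×0.08117 = 0.09773.
Under exogeneity, PAF = [P(Y=1) − p₀] / P(Y=1).
PAF = (0.09773 − 0.08117) / 0.09773 ≈ 0.1694

PAF ≈ 0.169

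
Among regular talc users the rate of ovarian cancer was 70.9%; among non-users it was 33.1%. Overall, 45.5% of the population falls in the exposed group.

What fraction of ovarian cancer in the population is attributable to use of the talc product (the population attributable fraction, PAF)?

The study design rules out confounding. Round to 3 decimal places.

p₁ = 0.709, p₀ = 0.331.
Overall risk P(Y=1) = π·p₁ + (1−π)·p₀ = 0.455×0.709 + 0.545×0.331 = 0.50299.
Under exogeneity, PAF = [P(Y=1) − p₀] / P(Y=1).
PAF = (0.50299 − 0.331) / 0.50299 ≈ 0.3419

PAF ≈ 0.342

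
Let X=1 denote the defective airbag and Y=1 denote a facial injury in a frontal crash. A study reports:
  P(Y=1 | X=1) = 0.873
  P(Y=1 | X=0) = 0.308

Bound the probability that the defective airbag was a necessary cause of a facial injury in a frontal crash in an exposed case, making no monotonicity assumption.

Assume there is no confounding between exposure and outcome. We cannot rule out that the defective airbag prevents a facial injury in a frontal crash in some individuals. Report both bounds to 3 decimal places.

Let p₁ = 0.873, p₀ = 0.308.
Under exogeneity alone the bounds on PN are max{0,(p₁−p₀)/p₁} ≤ PN ≤ min{1,(1−p₀)/p₁}.
  lower = (p₁ − p₀)/p₁ = 0.565 / 0.873 ≈ 0.6472
  upper = min{1, (1 − p₀)/p₁} = 0.692 / 0.873 ≈ 0.7927

0.647 ≤ PN ≤ 0.793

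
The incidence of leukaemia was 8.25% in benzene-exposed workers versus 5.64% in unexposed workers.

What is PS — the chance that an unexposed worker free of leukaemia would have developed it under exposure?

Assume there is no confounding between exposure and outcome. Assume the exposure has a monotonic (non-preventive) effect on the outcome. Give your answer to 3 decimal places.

p₁ = 0.0825, p₀ = 0.0564.
Under exogeneity and monotonicity, PS = (p₁ − p₀) / (1 − p₀).
PS = (0.0825 − 0.0564) / (1 − 0.0564) = 0.0261 / 0.9436 ≈ 0.0277

PS ≈ 0.028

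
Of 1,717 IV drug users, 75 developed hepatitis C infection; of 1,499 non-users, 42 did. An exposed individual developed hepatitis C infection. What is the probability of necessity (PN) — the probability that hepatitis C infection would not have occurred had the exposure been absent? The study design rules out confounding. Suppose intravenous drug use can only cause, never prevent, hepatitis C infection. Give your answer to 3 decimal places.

p₁ = P(outcome | exposed) = 75/1717 = 0.043681
p₀ = P(outcome | unexposed) = 42/1499 = 0.028019
Under exogeneity and monotonicity, PN = (p₁ − p₀) / p₁.
PN = (0.043681 − 0.028019) / 0.043681 = 0.015662 / 0.043681 ≈ 0.3586

PN ≈ 0.359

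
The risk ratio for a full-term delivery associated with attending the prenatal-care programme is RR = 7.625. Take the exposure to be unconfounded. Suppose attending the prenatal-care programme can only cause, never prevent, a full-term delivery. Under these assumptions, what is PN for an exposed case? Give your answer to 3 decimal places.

Under exogeneity and monotonicity, PN = (RR − 1) / RR = 1 − 1/RR.
PN = (7.625 − 1) / 7.625 = 6.625 / 7.625 ≈ 0.8689

PN ≈ 0.869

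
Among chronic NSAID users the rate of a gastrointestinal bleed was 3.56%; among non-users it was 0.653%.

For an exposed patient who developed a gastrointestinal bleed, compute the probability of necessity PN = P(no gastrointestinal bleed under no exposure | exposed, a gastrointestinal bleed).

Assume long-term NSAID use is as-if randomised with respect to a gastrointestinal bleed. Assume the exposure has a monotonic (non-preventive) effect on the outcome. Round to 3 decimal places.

PN ≈ 0.817

p₁ = 0.0356, p₀ = 0.00653.
Under exogeneity and monotonicity, PN = (p₁ − p₀) / p₁.
PN = (0.0356 − 0.00653) / 0.0356 = 0.02907 / 0.0356 ≈ 0.8166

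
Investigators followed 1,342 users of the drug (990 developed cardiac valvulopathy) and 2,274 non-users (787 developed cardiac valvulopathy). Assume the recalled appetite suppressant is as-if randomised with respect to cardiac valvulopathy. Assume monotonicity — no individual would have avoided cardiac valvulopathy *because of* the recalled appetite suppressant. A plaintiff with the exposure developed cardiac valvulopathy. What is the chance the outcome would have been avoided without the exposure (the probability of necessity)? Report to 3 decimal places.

p₁ = P(outcome | exposed) = 990/1342 = 0.7377
p₀ = P(outcome | unexposed) = 787/2274 = 0.34609
Under exogeneity and monotonicity, PN = (p₁ − p₀) / p₁.
PN = (0.7377 − 0.34609) / 0.7377 = 0.39162 / 0.7377 ≈ 0.5309

PN ≈ 0.531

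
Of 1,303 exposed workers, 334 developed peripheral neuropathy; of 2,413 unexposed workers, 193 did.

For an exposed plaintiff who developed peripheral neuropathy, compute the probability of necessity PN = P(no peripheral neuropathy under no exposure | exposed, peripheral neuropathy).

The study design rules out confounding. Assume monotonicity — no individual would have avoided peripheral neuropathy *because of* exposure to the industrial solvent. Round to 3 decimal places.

PN ≈ 0.688

p₁ = P(outcome | exposed) = 334/1303 = 0.25633
p₀ = P(outcome | unexposed) = 193/2413 = 0.079983
Under exogeneity and monotonicity, PN = (p₁ − p₀) / p₁.
PN = (0.25633 − 0.079983) / 0.25633 = 0.17635 / 0.25633 ≈ 0.6880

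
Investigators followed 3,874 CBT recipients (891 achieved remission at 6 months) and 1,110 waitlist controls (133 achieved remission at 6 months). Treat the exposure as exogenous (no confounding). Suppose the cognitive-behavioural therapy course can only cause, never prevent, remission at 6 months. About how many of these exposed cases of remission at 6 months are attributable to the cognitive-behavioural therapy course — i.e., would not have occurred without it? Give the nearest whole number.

about 427 cases

p₁ = P(outcome | exposed) = 891/3874 = 0.22999
p₀ = P(outcome | unexposed) = 133/1110 = 0.11982
PN = (p₁ − p₀)/p₁ = (0.22999 − 0.11982) / 0.22999 ≈ 0.47903.
Attributable cases ≈ PN × (exposed cases) = 0.47903 × 891 ≈ 426.82.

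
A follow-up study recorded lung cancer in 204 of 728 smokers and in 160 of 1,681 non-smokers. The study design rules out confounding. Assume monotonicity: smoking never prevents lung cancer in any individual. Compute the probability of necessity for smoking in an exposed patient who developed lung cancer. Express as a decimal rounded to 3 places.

p₁ = P(outcome | exposed) = 204/728 = 0.28022
p₀ = P(outcome | unexposed) = 160/1681 = 0.095181
Under exogeneity and monotonicity, PN = (p₁ − p₀) / p₁.
PN = (0.28022 − 0.095181) / 0.28022 = 0.18504 / 0.28022 ≈ 0.6603

PN ≈ 0.660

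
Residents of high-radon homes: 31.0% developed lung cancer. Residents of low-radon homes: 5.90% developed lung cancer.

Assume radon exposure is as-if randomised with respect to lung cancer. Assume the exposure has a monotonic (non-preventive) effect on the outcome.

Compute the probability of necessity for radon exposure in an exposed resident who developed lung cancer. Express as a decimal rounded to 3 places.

PN ≈ 0.810

p₁ = 0.31, p₀ = 0.059.
Under exogeneity and monotonicity, PN = (p₁ − p₀) / p₁.
PN = (0.31 − 0.059) / 0.31 = 0.251 / 0.31 ≈ 0.8097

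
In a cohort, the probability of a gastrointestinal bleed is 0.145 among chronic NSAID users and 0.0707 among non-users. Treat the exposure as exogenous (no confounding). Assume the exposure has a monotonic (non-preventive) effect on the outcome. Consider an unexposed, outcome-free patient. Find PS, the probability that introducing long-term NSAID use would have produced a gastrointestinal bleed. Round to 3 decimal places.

PS ≈ 0.080

Let p₁ = 0.145, p₀ = 0.0707.
Under exogeneity and monotonicity, PS = (p₁ − p₀) / (1 − p₀).
PS = (0.145 − 0.0707) / (1 − 0.0707) = 0.0743 / 0.9293 ≈ 0.0800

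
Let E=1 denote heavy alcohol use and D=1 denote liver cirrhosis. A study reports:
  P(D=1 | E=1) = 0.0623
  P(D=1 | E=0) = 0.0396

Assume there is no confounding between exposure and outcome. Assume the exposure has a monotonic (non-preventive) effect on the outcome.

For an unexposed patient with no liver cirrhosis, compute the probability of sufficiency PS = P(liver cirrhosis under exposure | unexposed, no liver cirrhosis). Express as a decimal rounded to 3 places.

Let p₁ = 0.0623, p₀ = 0.0396.
Under exogeneity and monotonicity, PS = (p₁ − p₀) / (1 − p₀).
PS = (0.0623 − 0.0396) / (1 − 0.0396) = 0.0227 / 0.9604 ≈ 0.0236

PS ≈ 0.024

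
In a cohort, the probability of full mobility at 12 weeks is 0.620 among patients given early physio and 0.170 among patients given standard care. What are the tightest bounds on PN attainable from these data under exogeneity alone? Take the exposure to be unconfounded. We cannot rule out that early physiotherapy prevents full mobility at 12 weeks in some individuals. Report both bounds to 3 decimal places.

0.726 ≤ PN ≤ 1.000

Let p₁ = 0.62, p₀ = 0.17.
Under exogeneity alone the bounds on PN are max{0,(p₁−p₀)/p₁} ≤ PN ≤ min{1,(1−p₀)/p₁}.
  lower = (p₁ − p₀)/p₁ = 0.45 / 0.62 ≈ 0.7258
  upper = min{1, (1 − p₀)/p₁} = 0.83 / 0.62 ≈ 1.3387 → capped at 1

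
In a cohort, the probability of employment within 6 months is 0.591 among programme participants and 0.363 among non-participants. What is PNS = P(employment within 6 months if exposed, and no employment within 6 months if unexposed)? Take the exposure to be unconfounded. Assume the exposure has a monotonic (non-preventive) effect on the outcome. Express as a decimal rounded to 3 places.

Let p₁ = 0.591, p₀ = 0.363.
Under exogeneity and monotonicity, PNS = p₁ − p₀.
PNS = 0.591 − 0.363 = 0.228

PNS ≈ 0.228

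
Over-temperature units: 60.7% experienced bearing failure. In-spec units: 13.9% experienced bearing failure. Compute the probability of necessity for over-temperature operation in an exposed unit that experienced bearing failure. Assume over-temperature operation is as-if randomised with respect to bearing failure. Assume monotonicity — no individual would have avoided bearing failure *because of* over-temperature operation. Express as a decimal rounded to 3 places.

p₁ = 0.607, p₀ = 0.139.
Under exogeneity and monotonicity, PN = (p₁ − p₀) / p₁.
PN = (0.607 − 0.139) / 0.607 = 0.468 / 0.607 ≈ 0.7710

PN ≈ 0.771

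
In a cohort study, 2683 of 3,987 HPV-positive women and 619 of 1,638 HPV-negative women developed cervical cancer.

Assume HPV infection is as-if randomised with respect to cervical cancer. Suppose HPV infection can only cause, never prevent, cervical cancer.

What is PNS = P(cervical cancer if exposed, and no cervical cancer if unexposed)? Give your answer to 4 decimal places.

p₁ = P(outcome | exposed) = 2683/3987 = 0.67294
p₀ = P(outcome | unexposed) = 619/1638 = 0.3779
Under exogeneity and monotonicity, PNS = p₁ − p₀.
PNS = 0.67294 − 0.3779 = 0.29504

PNS ≈ 0.2950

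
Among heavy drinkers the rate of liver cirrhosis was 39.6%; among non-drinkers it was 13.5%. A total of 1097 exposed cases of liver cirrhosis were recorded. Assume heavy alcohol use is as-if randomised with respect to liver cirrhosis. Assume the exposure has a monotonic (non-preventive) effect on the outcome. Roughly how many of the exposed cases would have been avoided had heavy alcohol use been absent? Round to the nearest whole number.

about 723 cases

p₁ = 0.396, p₀ = 0.135.
PN = (p₁ − p₀)/p₁ = (0.396 − 0.135) / 0.396 ≈ 0.65909.
Attributable cases ≈ PN × (exposed cases) = 0.65909 × 1097 ≈ 723.02.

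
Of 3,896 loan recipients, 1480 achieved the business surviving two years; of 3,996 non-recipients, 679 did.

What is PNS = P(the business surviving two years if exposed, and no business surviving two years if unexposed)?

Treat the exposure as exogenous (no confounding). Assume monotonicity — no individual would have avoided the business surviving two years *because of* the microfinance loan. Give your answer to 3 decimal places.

PNS ≈ 0.210

p₁ = P(outcome | exposed) = 1480/3896 = 0.37988
p₀ = P(outcome | unexposed) = 679/3996 = 0.16992
Under exogeneity and monotonicity, PNS = p₁ − p₀.
PNS = 0.37988 − 0.16992 = 0.20996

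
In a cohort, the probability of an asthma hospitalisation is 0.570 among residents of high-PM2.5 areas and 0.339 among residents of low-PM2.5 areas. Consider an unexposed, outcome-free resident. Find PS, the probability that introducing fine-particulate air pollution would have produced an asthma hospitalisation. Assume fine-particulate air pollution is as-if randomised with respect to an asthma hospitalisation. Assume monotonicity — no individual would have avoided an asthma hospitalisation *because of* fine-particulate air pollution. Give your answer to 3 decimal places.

PS ≈ 0.349

Let p₁ = 0.57, p₀ = 0.339.
Under exogeneity and monotonicity, PS = (p₁ − p₀) / (1 − p₀).
PS = (0.57 − 0.339) / (1 − 0.339) = 0.231 / 0.661 ≈ 0.3495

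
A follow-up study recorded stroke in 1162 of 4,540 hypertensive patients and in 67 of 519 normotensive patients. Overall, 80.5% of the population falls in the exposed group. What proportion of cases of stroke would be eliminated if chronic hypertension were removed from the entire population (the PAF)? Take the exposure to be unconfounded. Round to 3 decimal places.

p₁ = P(outcome | exposed) = 1162/4540 = 0.25595
p₀ = P(outcome | unexposed) = 67/519 = 0.12909
Overall risk P(Y=1) = π·p₁ + (1−π)·p₀ = 0.805×0.25595 + 0.195×0.12909 = 0.23121.
Under exogeneity, PAF = [P(Y=1) − p₀] / P(Y=1).
PAF = (0.23121 − 0.12909) / 0.23121 ≈ 0.4417

PAF ≈ 0.442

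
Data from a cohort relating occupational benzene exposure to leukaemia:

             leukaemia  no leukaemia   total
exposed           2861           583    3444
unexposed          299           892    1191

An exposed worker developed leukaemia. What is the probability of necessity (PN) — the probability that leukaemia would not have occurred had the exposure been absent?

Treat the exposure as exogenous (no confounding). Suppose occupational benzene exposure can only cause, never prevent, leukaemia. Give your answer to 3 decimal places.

p₁ = P(outcome | exposed) = 2861/3444 = 0.83072
p₀ = P(outcome | unexposed) = 299/1191 = 0.25105
Under exogeneity and monotonicity, PN = (p₁ − p₀)/p₁.
PN = (0.83072 − 0.25105) / 0.83072 ≈ 0.6978

PN ≈ 0.698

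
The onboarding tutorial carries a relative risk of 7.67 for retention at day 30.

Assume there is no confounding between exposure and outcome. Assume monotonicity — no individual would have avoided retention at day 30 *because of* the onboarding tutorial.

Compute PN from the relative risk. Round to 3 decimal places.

Under exogeneity and monotonicity, PN = (RR − 1) / RR = 1 − 1/RR.
PN = (7.67 − 1) / 7.67 = 6.67 / 7.67 ≈ 0.8696

PN ≈ 0.870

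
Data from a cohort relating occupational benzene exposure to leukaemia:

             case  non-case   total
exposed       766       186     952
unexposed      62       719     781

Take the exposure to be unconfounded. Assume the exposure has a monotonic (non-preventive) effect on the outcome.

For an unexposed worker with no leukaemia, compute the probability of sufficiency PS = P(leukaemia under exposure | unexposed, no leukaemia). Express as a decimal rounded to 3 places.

p₁ = P(outcome | exposed) = 766/952 = 0.80462
p₀ = P(outcome | unexposed) = 62/781 = 0.079385
Under exogeneity and monotonicity, PS = (p₁ − p₀) / (1 − p₀).
PS = (0.80462 − 0.079385) / (1 − 0.079385) = 0.72524 / 0.92061 ≈ 0.7878

PS ≈ 0.788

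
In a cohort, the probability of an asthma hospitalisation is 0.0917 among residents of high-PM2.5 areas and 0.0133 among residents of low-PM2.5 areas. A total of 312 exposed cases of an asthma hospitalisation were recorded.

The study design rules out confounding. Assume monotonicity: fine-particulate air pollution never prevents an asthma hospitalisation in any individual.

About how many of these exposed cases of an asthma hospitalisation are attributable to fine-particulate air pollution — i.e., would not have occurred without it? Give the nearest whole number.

Let p₁ = 0.0917, p₀ = 0.0133.
PN = (p₁ − p₀)/p₁ = (0.0917 − 0.0133) / 0.0917 ≈ 0.85496.
Attributable cases ≈ PN × (exposed cases) = 0.85496 × 312 ≈ 266.75.

about 267 cases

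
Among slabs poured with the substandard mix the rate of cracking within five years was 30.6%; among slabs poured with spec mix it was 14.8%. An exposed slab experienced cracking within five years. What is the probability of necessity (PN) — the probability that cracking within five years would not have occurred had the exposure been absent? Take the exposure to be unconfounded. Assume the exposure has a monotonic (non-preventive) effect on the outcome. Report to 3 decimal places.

p₁ = 0.306, p₀ = 0.148.
Under exogeneity and monotonicity, PN = (p₁ − p₀) / p₁.
PN = (0.306 − 0.148) / 0.306 = 0.158 / 0.306 ≈ 0.5163

PN ≈ 0.516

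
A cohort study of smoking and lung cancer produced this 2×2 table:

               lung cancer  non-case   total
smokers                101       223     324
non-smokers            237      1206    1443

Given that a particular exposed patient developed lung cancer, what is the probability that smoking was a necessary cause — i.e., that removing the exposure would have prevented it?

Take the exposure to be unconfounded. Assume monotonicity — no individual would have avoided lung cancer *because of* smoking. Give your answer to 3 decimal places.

p₁ = P(outcome | exposed) = 101/324 = 0.31173
p₀ = P(outcome | unexposed) = 237/1443 = 0.16424
Under exogeneity and monotonicity, PN = (p₁ − p₀) / p₁.
PN = (0.31173 − 0.16424) / 0.31173 = 0.14749 / 0.31173 ≈ 0.4731

PN ≈ 0.473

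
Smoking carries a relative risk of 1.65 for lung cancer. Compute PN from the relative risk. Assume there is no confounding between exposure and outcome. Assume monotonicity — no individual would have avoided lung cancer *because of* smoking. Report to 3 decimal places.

Under exogeneity and monotonicity, PN = (RR − 1) / RR = 1 − 1/RR.
PN = (1.65 − 1) / 1.65 = 0.65 / 1.65 ≈ 0.3939

PN ≈ 0.394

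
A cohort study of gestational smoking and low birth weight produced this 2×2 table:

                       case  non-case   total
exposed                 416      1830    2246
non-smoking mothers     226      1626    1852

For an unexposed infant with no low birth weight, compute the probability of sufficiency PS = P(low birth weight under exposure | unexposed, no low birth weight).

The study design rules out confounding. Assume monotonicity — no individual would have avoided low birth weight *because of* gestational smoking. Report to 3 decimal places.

p₁ = P(outcome | exposed) = 416/2246 = 0.18522
p₀ = P(outcome | unexposed) = 226/1852 = 0.12203
Under exogeneity and monotonicity, PS = (p₁ − p₀) / (1 − p₀).
PS = (0.18522 − 0.12203) / (1 − 0.12203) = 0.063188 / 0.87797 ≈ 0.0720

PS ≈ 0.072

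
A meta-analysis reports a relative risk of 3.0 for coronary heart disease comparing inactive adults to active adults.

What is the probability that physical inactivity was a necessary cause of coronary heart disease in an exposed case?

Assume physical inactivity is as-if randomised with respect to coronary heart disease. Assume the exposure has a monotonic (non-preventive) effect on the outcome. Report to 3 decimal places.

PN ≈ 0.667

Under exogeneity and monotonicity, PN = (RR − 1) / RR = 1 − 1/RR.
PN = (3.0 − 1) / 3.0 = 2 / 3.0 ≈ 0.6667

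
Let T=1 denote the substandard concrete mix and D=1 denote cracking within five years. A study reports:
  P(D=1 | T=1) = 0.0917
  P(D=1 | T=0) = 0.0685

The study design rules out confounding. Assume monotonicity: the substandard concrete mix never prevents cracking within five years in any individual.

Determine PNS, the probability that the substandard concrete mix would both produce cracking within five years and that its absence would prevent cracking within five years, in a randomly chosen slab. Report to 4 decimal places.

Let p₁ = 0.0917, p₀ = 0.0685.
Under exogeneity and monotonicity, PNS = p₁ − p₀.
PNS = 0.0917 − 0.0685 = 0.0232

PNS ≈ 0.0232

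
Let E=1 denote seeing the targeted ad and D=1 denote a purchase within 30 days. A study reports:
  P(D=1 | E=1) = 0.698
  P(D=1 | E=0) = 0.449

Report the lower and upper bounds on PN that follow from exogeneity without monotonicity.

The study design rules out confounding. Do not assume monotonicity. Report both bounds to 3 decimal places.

Let p₁ = 0.698, p₀ = 0.449.
Under exogeneity alone the bounds on PN are max{0,(p₁−p₀)/p₁} ≤ PN ≤ min{1,(1−p₀)/p₁}.
  lower = (p₁ − p₀)/p₁ = 0.249 / 0.698 ≈ 0.3567
  upper = min{1, (1 − p₀)/p₁} = 0.551 / 0.698 ≈ 0.7894

0.357 ≤ PN ≤ 0.789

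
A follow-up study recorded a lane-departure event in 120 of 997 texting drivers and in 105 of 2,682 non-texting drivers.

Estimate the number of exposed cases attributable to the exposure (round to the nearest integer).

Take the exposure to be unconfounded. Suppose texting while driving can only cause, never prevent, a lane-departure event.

p₁ = P(outcome | exposed) = 120/997 = 0.12036
p₀ = P(outcome | unexposed) = 105/2682 = 0.03915
PN = (p₁ − p₀)/p₁ = (0.12036 − 0.03915) / 0.12036 ≈ 0.67473.
Attributable cases ≈ PN × (exposed cases) = 0.67473 × 120 ≈ 80.97.

about 81 cases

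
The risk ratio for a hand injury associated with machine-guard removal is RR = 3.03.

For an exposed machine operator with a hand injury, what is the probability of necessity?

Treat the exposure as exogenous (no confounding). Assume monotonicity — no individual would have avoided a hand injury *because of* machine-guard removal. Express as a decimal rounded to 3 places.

PN ≈ 0.670

Under exogeneity and monotonicity, PN = (RR − 1) / RR = 1 − 1/RR.
PN = (3.03 − 1) / 3.03 = 2.03 / 3.03 ≈ 0.6700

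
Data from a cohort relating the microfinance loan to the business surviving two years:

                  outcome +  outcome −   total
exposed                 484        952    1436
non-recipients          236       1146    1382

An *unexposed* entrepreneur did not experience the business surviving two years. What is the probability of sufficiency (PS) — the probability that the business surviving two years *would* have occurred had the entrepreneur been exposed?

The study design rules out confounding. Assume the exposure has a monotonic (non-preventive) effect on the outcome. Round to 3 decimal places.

PS ≈ 0.201

p₁ = P(outcome | exposed) = 484/1436 = 0.33705
p₀ = P(outcome | unexposed) = 236/1382 = 0.17077
Under exogeneity and monotonicity, PS = (p₁ − p₀)/(1 − p₀).
PS = (0.33705 − 0.17077) / 0.82923 ≈ 0.2005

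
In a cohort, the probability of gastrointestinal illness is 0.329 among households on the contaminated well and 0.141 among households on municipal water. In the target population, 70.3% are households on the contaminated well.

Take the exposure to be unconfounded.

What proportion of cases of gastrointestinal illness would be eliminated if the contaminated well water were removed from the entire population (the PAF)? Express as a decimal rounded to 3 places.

PAF ≈ 0.484

Let p₁ = 0.329, p₀ = 0.141.
Overall risk P(Y=1) = π·p₁ + (1−π)·p₀ = 0.703×0.329 + 0.297×0.141 = 0.27316.
Under exogeneity, PAF = [P(Y=1) − p₀] / P(Y=1).
PAF = (0.27316 − 0.141) / 0.27316 ≈ 0.4838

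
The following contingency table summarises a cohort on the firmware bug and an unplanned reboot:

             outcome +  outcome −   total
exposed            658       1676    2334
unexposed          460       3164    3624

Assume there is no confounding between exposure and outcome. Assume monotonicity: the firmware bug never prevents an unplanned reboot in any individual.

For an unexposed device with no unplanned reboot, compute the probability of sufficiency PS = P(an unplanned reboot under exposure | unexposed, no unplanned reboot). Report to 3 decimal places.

p₁ = P(outcome | exposed) = 658/2334 = 0.28192
p₀ = P(outcome | unexposed) = 460/3624 = 0.12693
Under exogeneity and monotonicity, PS = (p₁ − p₀) / (1 − p₀).
PS = (0.28192 − 0.12693) / (1 − 0.12693) = 0.15499 / 0.87307 ≈ 0.1775

PS ≈ 0.178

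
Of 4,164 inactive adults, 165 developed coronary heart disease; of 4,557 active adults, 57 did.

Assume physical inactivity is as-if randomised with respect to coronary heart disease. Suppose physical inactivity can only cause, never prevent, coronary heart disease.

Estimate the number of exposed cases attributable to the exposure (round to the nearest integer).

about 113 cases

p₁ = P(outcome | exposed) = 165/4164 = 0.039625
p₀ = P(outcome | unexposed) = 57/4557 = 0.012508
PN = (p₁ − p₀)/p₁ = (0.039625 − 0.012508) / 0.039625 ≈ 0.68434.
Attributable cases ≈ PN × (exposed cases) = 0.68434 × 165 ≈ 112.92.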